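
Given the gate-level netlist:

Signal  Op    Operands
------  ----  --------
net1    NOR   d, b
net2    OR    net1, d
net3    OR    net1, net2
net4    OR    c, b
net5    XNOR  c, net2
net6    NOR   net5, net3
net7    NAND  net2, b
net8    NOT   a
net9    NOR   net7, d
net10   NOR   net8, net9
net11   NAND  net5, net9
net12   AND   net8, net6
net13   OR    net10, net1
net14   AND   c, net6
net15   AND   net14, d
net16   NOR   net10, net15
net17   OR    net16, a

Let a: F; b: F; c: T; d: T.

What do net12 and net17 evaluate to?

net1 = d NOR b = T NOR F = F
net2 = net1 OR d = F OR T = T
net3 = net1 OR net2 = F OR T = T
net5 = c XNOR net2 = T XNOR T = T
net6 = net5 NOR net3 = T NOR T = F
net7 = net2 NAND b = T NAND F = T
net8 = NOT a = NOT F = T
net9 = net7 NOR d = T NOR T = F
net10 = net8 NOR net9 = T NOR F = F
net12 = net8 AND net6 = T AND F = F
net14 = c AND net6 = T AND F = F
net15 = net14 AND d = F AND T = F
net16 = net10 NOR net15 = F NOR F = T
net17 = net16 OR a = T OR F = T

net12 = F, net17 = T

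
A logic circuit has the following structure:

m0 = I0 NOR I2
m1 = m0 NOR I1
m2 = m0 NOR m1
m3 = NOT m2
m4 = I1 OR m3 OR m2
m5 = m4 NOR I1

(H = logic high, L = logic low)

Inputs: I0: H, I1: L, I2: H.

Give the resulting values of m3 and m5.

m3 = H, m5 = L

m0 = I0 NOR I2 = H NOR H = L
m1 = m0 NOR I1 = L NOR L = H
m2 = m0 NOR m1 = L NOR H = L
m3 = NOT m2 = NOT L = H
m4 = I1 OR m3 OR m2 = L OR H OR L = H
m5 = m4 NOR I1 = H NOR L = L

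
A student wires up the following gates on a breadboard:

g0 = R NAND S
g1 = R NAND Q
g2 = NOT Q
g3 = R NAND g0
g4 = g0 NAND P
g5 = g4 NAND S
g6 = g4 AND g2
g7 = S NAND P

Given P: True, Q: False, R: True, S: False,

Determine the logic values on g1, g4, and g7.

g1 = True, g4 = False, g7 = True

g0 = R NAND S = True NAND False = True
g1 = R NAND Q = True NAND False = True
g4 = g0 NAND P = True NAND True = False
g7 = S NAND P = False NAND True = True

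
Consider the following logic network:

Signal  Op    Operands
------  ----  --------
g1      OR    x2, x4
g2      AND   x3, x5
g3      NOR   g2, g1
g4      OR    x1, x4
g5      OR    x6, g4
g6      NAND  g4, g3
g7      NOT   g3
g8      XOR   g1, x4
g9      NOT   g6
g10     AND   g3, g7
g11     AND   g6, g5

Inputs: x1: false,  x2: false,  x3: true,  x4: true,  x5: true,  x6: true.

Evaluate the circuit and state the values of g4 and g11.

g1 = x2 OR x4 = false OR true = true
g2 = x3 AND x5 = true AND true = true
g3 = g2 NOR g1 = true NOR true = false
g4 = x1 OR x4 = false OR true = true
g5 = x6 OR g4 = true OR true = true
g6 = g4 NAND g3 = true NAND false = true
g11 = g6 AND g5 = true AND true = true

g4 = true, g11 = true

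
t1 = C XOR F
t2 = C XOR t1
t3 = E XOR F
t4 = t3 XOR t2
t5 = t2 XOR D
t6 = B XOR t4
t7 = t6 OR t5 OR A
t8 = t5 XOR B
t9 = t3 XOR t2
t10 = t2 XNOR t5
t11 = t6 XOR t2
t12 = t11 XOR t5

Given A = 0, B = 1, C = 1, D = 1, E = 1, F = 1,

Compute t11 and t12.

t1 = C XOR F = 1 XOR 1 = 0
t2 = C XOR t1 = 1 XOR 0 = 1
t3 = E XOR F = 1 XOR 1 = 0
t4 = t3 XOR t2 = 0 XOR 1 = 1
t5 = t2 XOR D = 1 XOR 1 = 0
t6 = B XOR t4 = 1 XOR 1 = 0
t11 = t6 XOR t2 = 0 XOR 1 = 1
t12 = t11 XOR t5 = 1 XOR 0 = 1

t11 = 1, t12 = 1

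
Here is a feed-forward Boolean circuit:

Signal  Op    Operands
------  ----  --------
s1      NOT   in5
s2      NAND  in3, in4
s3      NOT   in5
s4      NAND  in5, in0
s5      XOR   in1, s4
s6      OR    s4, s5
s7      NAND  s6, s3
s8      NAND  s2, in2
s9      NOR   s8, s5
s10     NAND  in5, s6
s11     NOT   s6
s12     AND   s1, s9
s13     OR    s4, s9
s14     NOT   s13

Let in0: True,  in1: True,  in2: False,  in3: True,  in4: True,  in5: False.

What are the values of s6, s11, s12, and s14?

s1 = NOT in5 = NOT False = True
s2 = in3 NAND in4 = True NAND True = False
s4 = in5 NAND in0 = False NAND True = True
s5 = in1 XOR s4 = True XOR True = False
s6 = s4 OR s5 = True OR False = True
s8 = s2 NAND in2 = False NAND False = True
s9 = s8 NOR s5 = True NOR False = False
s11 = NOT s6 = NOT True = False
s12 = s1 AND s9 = True AND False = False
s13 = s4 OR s9 = True OR False = True
s14 = NOT s13 = NOT True = False

s6 = True, s11 = False, s12 = False, s14 = False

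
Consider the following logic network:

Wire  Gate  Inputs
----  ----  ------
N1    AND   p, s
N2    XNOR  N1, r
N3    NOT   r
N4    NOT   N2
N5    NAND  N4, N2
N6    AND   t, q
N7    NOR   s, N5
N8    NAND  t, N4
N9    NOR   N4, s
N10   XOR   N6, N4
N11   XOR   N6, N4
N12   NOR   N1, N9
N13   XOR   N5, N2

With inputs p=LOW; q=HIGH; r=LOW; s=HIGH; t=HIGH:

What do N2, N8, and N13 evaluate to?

N1 = p AND s = LOW AND HIGH = LOW
N2 = N1 XNOR r = LOW XNOR LOW = HIGH
N4 = NOT N2 = NOT HIGH = LOW
N5 = N4 NAND N2 = LOW NAND HIGH = HIGH
N8 = t NAND N4 = HIGH NAND LOW = HIGH
N13 = N5 XOR N2 = HIGH XOR HIGH = LOW

N2 = HIGH, N8 = HIGH, N13 = LOW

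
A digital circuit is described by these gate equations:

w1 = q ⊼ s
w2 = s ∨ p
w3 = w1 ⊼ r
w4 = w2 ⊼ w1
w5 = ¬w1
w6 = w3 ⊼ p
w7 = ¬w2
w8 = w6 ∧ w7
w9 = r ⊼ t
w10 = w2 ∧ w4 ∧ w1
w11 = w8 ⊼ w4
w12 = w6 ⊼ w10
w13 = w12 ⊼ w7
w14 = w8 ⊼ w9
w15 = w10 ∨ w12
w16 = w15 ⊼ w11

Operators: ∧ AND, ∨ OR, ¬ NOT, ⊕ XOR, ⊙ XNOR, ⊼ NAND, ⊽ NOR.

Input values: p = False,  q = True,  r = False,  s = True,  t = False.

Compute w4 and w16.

w1 = q NAND s = True NAND True = False
w2 = s OR p = True OR False = True
w3 = w1 NAND r = False NAND False = True
w4 = w2 NAND w1 = True NAND False = True
w6 = w3 NAND p = True NAND False = True
w7 = NOT w2 = NOT True = False
w8 = w6 AND w7 = True AND False = False
w10 = w2 AND w4 AND w1 = True AND True AND False = False
w11 = w8 NAND w4 = False NAND True = True
w12 = w6 NAND w10 = True NAND False = True
w15 = w10 OR w12 = False OR True = True
w16 = w15 NAND w11 = True NAND True = False

w4 = True, w16 = False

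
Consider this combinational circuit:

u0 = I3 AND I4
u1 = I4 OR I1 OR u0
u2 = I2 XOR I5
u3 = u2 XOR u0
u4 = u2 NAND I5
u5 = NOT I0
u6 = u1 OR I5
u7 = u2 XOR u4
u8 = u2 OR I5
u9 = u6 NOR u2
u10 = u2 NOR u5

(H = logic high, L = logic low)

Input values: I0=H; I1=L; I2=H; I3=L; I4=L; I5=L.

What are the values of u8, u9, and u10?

u0 = I3 AND I4 = L AND L = L
u1 = I4 OR I1 OR u0 = L OR L OR L = L
u2 = I2 XOR I5 = H XOR L = H
u5 = NOT I0 = NOT H = L
u6 = u1 OR I5 = L OR L = L
u8 = u2 OR I5 = H OR L = H
u9 = u6 NOR u2 = L NOR H = L
u10 = u2 NOR u5 = H NOR L = L

u8 = H, u9 = L, u10 = L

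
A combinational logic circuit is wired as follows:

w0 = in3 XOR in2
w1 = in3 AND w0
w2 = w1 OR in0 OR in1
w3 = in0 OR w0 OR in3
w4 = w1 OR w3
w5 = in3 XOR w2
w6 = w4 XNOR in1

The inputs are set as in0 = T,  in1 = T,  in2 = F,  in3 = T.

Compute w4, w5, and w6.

w4 = T; w5 = F; w6 = T

w0 = in3 XOR in2 = T XOR F = T
w1 = in3 AND w0 = T AND T = T
w2 = w1 OR in0 OR in1 = T OR T OR T = T
w3 = in0 OR w0 OR in3 = T OR T OR T = T
w4 = w1 OR w3 = T OR T = T
w5 = in3 XOR w2 = T XOR T = F
w6 = w4 XNOR in1 = T XNOR T = T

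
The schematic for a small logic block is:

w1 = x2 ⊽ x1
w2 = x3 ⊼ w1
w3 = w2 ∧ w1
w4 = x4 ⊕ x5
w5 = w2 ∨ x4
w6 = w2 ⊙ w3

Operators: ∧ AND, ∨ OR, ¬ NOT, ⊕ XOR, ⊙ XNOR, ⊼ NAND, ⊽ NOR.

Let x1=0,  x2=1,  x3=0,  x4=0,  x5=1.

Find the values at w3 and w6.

w3 = 0, w6 = 0

w1 = x2 NOR x1 = 1 NOR 0 = 0
w2 = x3 NAND w1 = 0 NAND 0 = 1
w3 = w2 AND w1 = 1 AND 0 = 0
w6 = w2 XNOR w3 = 1 XNOR 0 = 0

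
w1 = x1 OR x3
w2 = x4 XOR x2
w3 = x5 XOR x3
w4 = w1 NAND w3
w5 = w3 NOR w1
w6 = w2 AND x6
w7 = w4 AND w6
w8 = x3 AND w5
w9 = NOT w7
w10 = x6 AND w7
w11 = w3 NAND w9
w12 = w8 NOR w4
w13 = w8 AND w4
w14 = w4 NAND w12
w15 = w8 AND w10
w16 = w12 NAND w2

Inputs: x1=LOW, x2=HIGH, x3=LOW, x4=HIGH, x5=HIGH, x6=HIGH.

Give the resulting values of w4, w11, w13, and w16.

w1 = x1 OR x3 = LOW OR LOW = LOW
w2 = x4 XOR x2 = HIGH XOR HIGH = LOW
w3 = x5 XOR x3 = HIGH XOR LOW = HIGH
w4 = w1 NAND w3 = LOW NAND HIGH = HIGH
w5 = w3 NOR w1 = HIGH NOR LOW = LOW
w6 = w2 AND x6 = LOW AND HIGH = LOW
w7 = w4 AND w6 = HIGH AND LOW = LOW
w8 = x3 AND w5 = LOW AND LOW = LOW
w9 = NOT w7 = NOT LOW = HIGH
w11 = w3 NAND w9 = HIGH NAND HIGH = LOW
w12 = w8 NOR w4 = LOW NOR HIGH = LOW
w13 = w8 AND w4 = LOW AND HIGH = LOW
w16 = w12 NAND w2 = LOW NAND LOW = HIGH

w4 = HIGH  w11 = LOW  w13 = LOW  w16 = HIGH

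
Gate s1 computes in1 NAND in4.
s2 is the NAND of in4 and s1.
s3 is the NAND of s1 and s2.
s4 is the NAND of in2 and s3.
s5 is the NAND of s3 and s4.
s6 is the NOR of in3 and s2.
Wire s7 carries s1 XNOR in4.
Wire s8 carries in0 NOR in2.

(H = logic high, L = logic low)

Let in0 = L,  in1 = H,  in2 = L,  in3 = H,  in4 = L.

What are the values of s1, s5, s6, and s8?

s1 = H, s5 = H, s6 = L, s8 = H

s1 = in1 NAND in4 = H NAND L = H
s2 = in4 NAND s1 = L NAND H = H
s3 = s1 NAND s2 = H NAND H = L
s4 = in2 NAND s3 = L NAND L = H
s5 = s3 NAND s4 = L NAND H = H
s6 = in3 NOR s2 = H NOR H = L
s8 = in0 NOR in2 = L NOR L = H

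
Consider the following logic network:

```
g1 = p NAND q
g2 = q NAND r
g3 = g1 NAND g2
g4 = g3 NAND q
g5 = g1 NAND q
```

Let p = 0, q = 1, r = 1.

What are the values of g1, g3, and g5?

g1 = p NAND q = 0 NAND 1 = 1
g2 = q NAND r = 1 NAND 1 = 0
g3 = g1 NAND g2 = 1 NAND 0 = 1
g5 = g1 NAND q = 1 NAND 1 = 0

g1 = 1  g3 = 1  g5 = 0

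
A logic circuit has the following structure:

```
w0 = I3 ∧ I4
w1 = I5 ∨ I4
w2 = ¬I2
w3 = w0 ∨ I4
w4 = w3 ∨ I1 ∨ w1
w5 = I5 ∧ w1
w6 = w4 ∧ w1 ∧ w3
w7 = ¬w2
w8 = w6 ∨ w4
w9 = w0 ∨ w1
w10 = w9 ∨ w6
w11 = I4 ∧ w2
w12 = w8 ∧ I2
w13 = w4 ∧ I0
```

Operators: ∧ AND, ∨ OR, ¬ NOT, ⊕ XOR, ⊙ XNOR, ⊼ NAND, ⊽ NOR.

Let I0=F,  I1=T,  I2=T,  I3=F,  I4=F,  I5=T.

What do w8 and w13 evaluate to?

w8 = T  w13 = F

w0 = I3 AND I4 = F AND F = F
w1 = I5 OR I4 = T OR F = T
w3 = w0 OR I4 = F OR F = F
w4 = w3 OR I1 OR w1 = F OR T OR T = T
w6 = w4 AND w1 AND w3 = T AND T AND F = F
w8 = w6 OR w4 = F OR T = T
w13 = w4 AND I0 = T AND F = F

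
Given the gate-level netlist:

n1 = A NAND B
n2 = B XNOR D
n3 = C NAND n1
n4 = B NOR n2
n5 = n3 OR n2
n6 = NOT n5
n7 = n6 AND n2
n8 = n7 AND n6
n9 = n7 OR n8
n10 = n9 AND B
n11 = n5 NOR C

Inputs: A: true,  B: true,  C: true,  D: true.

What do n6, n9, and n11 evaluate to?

n6 = false  n9 = false  n11 = false

n1 = A NAND B = true NAND true = false
n2 = B XNOR D = true XNOR true = true
n3 = C NAND n1 = true NAND false = true
n5 = n3 OR n2 = true OR true = true
n6 = NOT n5 = NOT true = false
n7 = n6 AND n2 = false AND true = false
n8 = n7 AND n6 = false AND false = false
n9 = n7 OR n8 = false OR false = false
n11 = n5 NOR C = true NOR true = false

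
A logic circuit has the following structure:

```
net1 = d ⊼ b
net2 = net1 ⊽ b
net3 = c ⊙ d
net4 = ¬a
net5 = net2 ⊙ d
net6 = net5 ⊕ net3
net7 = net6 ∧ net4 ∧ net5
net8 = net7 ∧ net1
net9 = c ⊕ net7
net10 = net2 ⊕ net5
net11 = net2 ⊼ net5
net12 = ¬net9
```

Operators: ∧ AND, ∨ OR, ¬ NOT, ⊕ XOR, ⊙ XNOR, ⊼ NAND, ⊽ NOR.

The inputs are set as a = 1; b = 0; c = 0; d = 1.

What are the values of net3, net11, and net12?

net3 = 0, net11 = 1, net12 = 1

net1 = d NAND b = 1 NAND 0 = 1
net2 = net1 NOR b = 1 NOR 0 = 0
net3 = c XNOR d = 0 XNOR 1 = 0
net4 = NOT a = NOT 1 = 0
net5 = net2 XNOR d = 0 XNOR 1 = 0
net6 = net5 XOR net3 = 0 XOR 0 = 0
net7 = net6 AND net4 AND net5 = 0 AND 0 AND 0 = 0
net9 = c XOR net7 = 0 XOR 0 = 0
net11 = net2 NAND net5 = 0 NAND 0 = 1
net12 = NOT net9 = NOT 0 = 1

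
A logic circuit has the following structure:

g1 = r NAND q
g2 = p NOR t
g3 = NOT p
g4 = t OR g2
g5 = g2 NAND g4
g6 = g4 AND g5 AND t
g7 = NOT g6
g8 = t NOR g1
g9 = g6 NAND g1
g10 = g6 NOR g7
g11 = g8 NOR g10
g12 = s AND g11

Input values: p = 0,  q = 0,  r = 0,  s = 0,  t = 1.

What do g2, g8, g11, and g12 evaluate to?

g2 = 0  g8 = 0  g11 = 1  g12 = 0

g1 = r NAND q = 0 NAND 0 = 1
g2 = p NOR t = 0 NOR 1 = 0
g4 = t OR g2 = 1 OR 0 = 1
g5 = g2 NAND g4 = 0 NAND 1 = 1
g6 = g4 AND g5 AND t = 1 AND 1 AND 1 = 1
g7 = NOT g6 = NOT 1 = 0
g8 = t NOR g1 = 1 NOR 1 = 0
g10 = g6 NOR g7 = 1 NOR 0 = 0
g11 = g8 NOR g10 = 0 NOR 0 = 1
g12 = s AND g11 = 0 AND 1 = 0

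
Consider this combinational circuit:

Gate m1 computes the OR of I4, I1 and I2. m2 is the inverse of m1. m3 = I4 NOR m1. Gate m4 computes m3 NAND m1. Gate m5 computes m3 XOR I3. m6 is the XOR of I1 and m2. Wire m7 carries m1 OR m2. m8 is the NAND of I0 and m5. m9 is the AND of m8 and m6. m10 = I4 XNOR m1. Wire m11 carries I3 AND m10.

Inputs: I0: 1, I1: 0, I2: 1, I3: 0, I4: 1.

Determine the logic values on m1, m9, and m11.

m1 = 1, m9 = 0, m11 = 0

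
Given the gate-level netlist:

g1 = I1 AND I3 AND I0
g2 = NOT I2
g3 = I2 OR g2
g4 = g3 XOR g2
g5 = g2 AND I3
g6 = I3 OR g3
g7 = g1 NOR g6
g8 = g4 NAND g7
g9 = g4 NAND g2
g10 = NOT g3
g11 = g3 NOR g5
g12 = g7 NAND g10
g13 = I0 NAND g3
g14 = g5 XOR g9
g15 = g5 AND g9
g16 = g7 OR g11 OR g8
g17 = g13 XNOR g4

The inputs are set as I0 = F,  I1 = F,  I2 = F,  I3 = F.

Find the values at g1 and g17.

g1 = F  g17 = F

g1 = I1 AND I3 AND I0 = F AND F AND F = F
g2 = NOT I2 = NOT F = T
g3 = I2 OR g2 = F OR T = T
g4 = g3 XOR g2 = T XOR T = F
g13 = I0 NAND g3 = F NAND T = T
g17 = g13 XNOR g4 = T XNOR F = F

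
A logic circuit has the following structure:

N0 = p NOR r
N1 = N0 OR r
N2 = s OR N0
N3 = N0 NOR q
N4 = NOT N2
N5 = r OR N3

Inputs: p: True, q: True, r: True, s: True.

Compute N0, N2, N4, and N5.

N0 = False, N2 = True, N4 = False, N5 = True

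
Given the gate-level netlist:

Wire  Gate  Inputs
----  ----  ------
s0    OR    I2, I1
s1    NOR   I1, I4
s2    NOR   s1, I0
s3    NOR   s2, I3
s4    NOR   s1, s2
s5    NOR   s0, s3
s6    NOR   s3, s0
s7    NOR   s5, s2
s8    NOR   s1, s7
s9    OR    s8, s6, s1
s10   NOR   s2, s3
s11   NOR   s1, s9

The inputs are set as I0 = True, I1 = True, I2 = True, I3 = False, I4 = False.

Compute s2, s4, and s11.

s2 = False, s4 = True, s11 = True

s0 = I2 OR I1 = True OR True = True
s1 = I1 NOR I4 = True NOR False = False
s2 = s1 NOR I0 = False NOR True = False
s3 = s2 NOR I3 = False NOR False = True
s4 = s1 NOR s2 = False NOR False = True
s5 = s0 NOR s3 = True NOR True = False
s6 = s3 NOR s0 = True NOR True = False
s7 = s5 NOR s2 = False NOR False = True
s8 = s1 NOR s7 = False NOR True = False
s9 = s8 OR s6 OR s1 = False OR False OR False = False
s11 = s1 NOR s9 = False NOR False = True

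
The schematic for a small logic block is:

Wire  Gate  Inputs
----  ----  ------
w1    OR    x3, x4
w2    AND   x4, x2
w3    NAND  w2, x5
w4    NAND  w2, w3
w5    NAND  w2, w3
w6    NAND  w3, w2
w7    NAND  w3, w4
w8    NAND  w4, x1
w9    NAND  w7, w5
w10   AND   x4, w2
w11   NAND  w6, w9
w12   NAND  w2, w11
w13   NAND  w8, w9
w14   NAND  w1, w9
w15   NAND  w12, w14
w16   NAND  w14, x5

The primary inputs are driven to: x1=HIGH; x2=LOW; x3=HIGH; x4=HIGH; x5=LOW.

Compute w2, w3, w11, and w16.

w1 = x3 OR x4 = HIGH OR HIGH = HIGH
w2 = x4 AND x2 = HIGH AND LOW = LOW
w3 = w2 NAND x5 = LOW NAND LOW = HIGH
w4 = w2 NAND w3 = LOW NAND HIGH = HIGH
w5 = w2 NAND w3 = LOW NAND HIGH = HIGH
w6 = w3 NAND w2 = HIGH NAND LOW = HIGH
w7 = w3 NAND w4 = HIGH NAND HIGH = LOW
w9 = w7 NAND w5 = LOW NAND HIGH = HIGH
w11 = w6 NAND w9 = HIGH NAND HIGH = LOW
w14 = w1 NAND w9 = HIGH NAND HIGH = LOW
w16 = w14 NAND x5 = LOW NAND LOW = HIGH

w2 = LOW; w3 = HIGH; w11 = LOW; w16 = HIGH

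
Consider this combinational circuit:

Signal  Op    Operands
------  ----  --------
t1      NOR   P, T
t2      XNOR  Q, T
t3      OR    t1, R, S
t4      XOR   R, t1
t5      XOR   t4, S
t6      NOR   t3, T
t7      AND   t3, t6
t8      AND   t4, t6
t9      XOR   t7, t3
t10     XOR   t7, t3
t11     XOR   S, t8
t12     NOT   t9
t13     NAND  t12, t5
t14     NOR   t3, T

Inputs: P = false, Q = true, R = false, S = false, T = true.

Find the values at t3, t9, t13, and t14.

t3 = false, t9 = false, t13 = true, t14 = false

t1 = P NOR T = false NOR true = false
t3 = t1 OR R OR S = false OR false OR false = false
t4 = R XOR t1 = false XOR false = false
t5 = t4 XOR S = false XOR false = false
t6 = t3 NOR T = false NOR true = false
t7 = t3 AND t6 = false AND false = false
t9 = t7 XOR t3 = false XOR false = false
t12 = NOT t9 = NOT false = true
t13 = t12 NAND t5 = true NAND false = true
t14 = t3 NOR T = false NOR true = false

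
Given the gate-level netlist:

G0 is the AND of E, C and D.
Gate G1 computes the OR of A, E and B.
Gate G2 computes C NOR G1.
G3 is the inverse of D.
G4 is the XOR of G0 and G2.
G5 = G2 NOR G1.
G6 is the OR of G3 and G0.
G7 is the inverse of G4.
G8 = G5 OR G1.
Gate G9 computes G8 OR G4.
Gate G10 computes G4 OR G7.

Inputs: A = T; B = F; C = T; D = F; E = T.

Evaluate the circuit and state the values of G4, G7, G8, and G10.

G0 = E AND C AND D = T AND T AND F = F
G1 = A OR E OR B = T OR T OR F = T
G2 = C NOR G1 = T NOR T = F
G4 = G0 XOR G2 = F XOR F = F
G5 = G2 NOR G1 = F NOR T = F
G7 = NOT G4 = NOT F = T
G8 = G5 OR G1 = F OR T = T
G10 = G4 OR G7 = F OR T = T

G4 = F; G7 = T; G8 = T; G10 = T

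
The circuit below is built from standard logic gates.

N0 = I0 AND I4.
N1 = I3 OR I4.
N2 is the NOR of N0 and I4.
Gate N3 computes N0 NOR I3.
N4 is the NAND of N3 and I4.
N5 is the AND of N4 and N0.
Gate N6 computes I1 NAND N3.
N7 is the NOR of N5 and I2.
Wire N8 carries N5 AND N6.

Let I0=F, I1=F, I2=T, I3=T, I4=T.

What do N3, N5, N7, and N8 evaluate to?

N3 = F, N5 = F, N7 = F, N8 = F

N0 = I0 AND I4 = F AND T = F
N3 = N0 NOR I3 = F NOR T = F
N4 = N3 NAND I4 = F NAND T = T
N5 = N4 AND N0 = T AND F = F
N6 = I1 NAND N3 = F NAND F = T
N7 = N5 NOR I2 = F NOR T = F
N8 = N5 AND N6 = F AND T = F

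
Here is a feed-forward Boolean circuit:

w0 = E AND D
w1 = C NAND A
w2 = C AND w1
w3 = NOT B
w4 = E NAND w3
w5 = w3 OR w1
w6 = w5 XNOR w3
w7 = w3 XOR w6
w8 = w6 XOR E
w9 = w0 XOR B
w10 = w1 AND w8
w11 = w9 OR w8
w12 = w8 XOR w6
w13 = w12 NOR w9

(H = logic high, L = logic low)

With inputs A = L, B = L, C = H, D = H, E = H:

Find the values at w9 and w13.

w9 = H; w13 = L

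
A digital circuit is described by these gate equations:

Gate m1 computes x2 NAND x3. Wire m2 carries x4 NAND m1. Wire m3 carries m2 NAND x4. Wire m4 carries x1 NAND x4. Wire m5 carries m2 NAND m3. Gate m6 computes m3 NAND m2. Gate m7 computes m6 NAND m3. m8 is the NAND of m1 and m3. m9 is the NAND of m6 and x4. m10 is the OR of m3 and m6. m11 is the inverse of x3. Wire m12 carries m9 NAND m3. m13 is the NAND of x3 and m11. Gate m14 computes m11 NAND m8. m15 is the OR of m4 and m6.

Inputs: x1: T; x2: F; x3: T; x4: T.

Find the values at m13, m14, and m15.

m13 = T, m14 = T, m15 = T

m1 = x2 NAND x3 = F NAND T = T
m2 = x4 NAND m1 = T NAND T = F
m3 = m2 NAND x4 = F NAND T = T
m4 = x1 NAND x4 = T NAND T = F
m6 = m3 NAND m2 = T NAND F = T
m8 = m1 NAND m3 = T NAND T = F
m11 = NOT x3 = NOT T = F
m13 = x3 NAND m11 = T NAND F = T
m14 = m11 NAND m8 = F NAND F = T
m15 = m4 OR m6 = F OR T = T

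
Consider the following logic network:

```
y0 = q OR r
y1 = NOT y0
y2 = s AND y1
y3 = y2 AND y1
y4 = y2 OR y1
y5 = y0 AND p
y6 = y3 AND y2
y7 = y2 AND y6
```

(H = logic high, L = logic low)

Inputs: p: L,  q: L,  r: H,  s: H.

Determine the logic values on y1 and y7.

y1 = L, y7 = L

y0 = q OR r = L OR H = H
y1 = NOT y0 = NOT H = L
y2 = s AND y1 = H AND L = L
y3 = y2 AND y1 = L AND L = L
y6 = y3 AND y2 = L AND L = L
y7 = y2 AND y6 = L AND L = L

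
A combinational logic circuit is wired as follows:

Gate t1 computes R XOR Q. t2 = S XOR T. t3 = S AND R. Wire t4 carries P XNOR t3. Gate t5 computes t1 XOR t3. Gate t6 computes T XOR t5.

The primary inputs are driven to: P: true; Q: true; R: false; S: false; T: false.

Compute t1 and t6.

t1 = R XOR Q = false XOR true = true
t3 = S AND R = false AND false = false
t5 = t1 XOR t3 = true XOR false = true
t6 = T XOR t5 = false XOR true = true

t1 = true  t6 = true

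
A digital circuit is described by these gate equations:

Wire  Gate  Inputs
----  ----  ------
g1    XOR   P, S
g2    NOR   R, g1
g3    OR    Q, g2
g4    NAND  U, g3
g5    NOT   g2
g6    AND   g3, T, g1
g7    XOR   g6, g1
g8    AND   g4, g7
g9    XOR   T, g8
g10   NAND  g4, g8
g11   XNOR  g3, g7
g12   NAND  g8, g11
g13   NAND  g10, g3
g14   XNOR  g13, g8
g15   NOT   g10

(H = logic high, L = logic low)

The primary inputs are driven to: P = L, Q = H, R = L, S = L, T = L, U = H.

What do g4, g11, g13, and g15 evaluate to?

g4 = L; g11 = L; g13 = L; g15 = L

g1 = P XOR S = L XOR L = L
g2 = R NOR g1 = L NOR L = H
g3 = Q OR g2 = H OR H = H
g4 = U NAND g3 = H NAND H = L
g6 = g3 AND T AND g1 = H AND L AND L = L
g7 = g6 XOR g1 = L XOR L = L
g8 = g4 AND g7 = L AND L = L
g10 = g4 NAND g8 = L NAND L = H
g11 = g3 XNOR g7 = H XNOR L = L
g13 = g10 NAND g3 = H NAND H = L
g15 = NOT g10 = NOT H = L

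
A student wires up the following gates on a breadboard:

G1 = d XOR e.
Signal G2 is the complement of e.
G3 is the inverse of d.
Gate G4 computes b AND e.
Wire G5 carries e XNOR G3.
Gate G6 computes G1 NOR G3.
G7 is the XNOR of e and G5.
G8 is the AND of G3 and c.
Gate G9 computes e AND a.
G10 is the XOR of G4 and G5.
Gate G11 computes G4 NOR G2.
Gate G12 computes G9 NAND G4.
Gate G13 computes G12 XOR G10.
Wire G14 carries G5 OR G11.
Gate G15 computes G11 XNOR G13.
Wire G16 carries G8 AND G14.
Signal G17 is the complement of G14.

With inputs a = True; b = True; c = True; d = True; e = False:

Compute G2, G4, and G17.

G2 = NOT e = NOT False = True
G3 = NOT d = NOT True = False
G4 = b AND e = True AND False = False
G5 = e XNOR G3 = False XNOR False = True
G11 = G4 NOR G2 = False NOR True = False
G14 = G5 OR G11 = True OR False = True
G17 = NOT G14 = NOT True = False

G2 = True, G4 = False, G17 = False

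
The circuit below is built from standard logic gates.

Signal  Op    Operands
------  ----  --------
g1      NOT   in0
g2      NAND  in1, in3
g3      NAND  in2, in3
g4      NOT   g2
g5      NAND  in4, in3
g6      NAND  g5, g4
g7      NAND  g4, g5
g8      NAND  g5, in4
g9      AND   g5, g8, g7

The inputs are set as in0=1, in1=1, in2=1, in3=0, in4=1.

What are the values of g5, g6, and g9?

g2 = in1 NAND in3 = 1 NAND 0 = 1
g4 = NOT g2 = NOT 1 = 0
g5 = in4 NAND in3 = 1 NAND 0 = 1
g6 = g5 NAND g4 = 1 NAND 0 = 1
g7 = g4 NAND g5 = 0 NAND 1 = 1
g8 = g5 NAND in4 = 1 NAND 1 = 0
g9 = g5 AND g8 AND g7 = 1 AND 0 AND 1 = 0

g5 = 1, g6 = 1, g9 = 0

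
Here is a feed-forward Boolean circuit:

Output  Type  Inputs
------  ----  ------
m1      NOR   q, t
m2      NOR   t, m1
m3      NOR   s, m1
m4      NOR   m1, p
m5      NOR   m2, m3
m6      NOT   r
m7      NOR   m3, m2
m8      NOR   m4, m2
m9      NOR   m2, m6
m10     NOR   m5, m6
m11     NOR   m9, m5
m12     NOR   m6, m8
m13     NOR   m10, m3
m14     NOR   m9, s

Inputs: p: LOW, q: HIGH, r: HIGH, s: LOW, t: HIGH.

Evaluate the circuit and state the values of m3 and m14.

m3 = HIGH; m14 = LOW

m1 = q NOR t = HIGH NOR HIGH = LOW
m2 = t NOR m1 = HIGH NOR LOW = LOW
m3 = s NOR m1 = LOW NOR LOW = HIGH
m6 = NOT r = NOT HIGH = LOW
m9 = m2 NOR m6 = LOW NOR LOW = HIGH
m14 = m9 NOR s = HIGH NOR LOW = LOW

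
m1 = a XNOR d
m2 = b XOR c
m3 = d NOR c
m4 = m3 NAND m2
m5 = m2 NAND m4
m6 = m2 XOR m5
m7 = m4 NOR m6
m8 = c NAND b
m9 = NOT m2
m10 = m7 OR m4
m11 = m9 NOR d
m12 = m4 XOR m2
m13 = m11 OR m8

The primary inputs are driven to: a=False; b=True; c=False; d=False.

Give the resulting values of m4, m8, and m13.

m2 = b XOR c = True XOR False = True
m3 = d NOR c = False NOR False = True
m4 = m3 NAND m2 = True NAND True = False
m8 = c NAND b = False NAND True = True
m9 = NOT m2 = NOT True = False
m11 = m9 NOR d = False NOR False = True
m13 = m11 OR m8 = True OR True = True

m4 = False; m8 = True; m13 = True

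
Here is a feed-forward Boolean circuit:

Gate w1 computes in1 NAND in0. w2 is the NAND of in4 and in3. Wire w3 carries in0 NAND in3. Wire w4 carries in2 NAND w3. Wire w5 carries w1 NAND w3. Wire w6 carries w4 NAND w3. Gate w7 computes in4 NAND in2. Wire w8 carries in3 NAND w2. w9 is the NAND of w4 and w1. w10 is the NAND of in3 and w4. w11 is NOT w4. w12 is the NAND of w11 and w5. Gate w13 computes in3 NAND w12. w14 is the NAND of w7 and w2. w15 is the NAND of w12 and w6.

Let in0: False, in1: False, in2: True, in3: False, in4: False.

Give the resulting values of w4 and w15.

w4 = False; w15 = False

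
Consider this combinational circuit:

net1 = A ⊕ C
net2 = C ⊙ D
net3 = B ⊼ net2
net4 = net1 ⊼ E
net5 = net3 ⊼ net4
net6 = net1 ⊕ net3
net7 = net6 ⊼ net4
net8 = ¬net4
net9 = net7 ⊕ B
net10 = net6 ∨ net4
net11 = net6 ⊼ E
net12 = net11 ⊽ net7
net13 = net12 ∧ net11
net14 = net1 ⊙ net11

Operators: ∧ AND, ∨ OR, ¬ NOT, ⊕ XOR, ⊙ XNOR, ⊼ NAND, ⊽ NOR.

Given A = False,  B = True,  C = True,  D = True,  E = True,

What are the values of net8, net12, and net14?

net8 = True; net12 = False; net14 = False

net1 = A XOR C = False XOR True = True
net2 = C XNOR D = True XNOR True = True
net3 = B NAND net2 = True NAND True = False
net4 = net1 NAND E = True NAND True = False
net6 = net1 XOR net3 = True XOR False = True
net7 = net6 NAND net4 = True NAND False = True
net8 = NOT net4 = NOT False = True
net11 = net6 NAND E = True NAND True = False
net12 = net11 NOR net7 = False NOR True = False
net14 = net1 XNOR net11 = True XNOR False = False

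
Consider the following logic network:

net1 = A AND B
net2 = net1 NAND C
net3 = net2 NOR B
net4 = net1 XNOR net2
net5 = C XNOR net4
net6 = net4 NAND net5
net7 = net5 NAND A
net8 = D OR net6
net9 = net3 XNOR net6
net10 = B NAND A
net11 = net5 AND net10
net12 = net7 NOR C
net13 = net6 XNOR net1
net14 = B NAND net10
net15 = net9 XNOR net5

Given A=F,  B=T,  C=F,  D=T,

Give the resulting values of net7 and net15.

net7 = T; net15 = F

net1 = A AND B = F AND T = F
net2 = net1 NAND C = F NAND F = T
net3 = net2 NOR B = T NOR T = F
net4 = net1 XNOR net2 = F XNOR T = F
net5 = C XNOR net4 = F XNOR F = T
net6 = net4 NAND net5 = F NAND T = T
net7 = net5 NAND A = T NAND F = T
net9 = net3 XNOR net6 = F XNOR T = F
net15 = net9 XNOR net5 = F XNOR T = F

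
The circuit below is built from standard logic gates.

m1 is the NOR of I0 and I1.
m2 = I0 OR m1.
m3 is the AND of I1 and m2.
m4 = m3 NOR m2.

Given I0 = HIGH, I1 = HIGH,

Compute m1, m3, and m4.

m1 = I0 NOR I1 = HIGH NOR HIGH = LOW
m2 = I0 OR m1 = HIGH OR LOW = HIGH
m3 = I1 AND m2 = HIGH AND HIGH = HIGH
m4 = m3 NOR m2 = HIGH NOR HIGH = LOW

m1 = LOW; m3 = HIGH; m4 = LOW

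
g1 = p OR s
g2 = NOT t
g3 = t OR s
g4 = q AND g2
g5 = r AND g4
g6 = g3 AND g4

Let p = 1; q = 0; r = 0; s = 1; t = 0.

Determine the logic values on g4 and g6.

g4 = 0, g6 = 0

g2 = NOT t = NOT 0 = 1
g3 = t OR s = 0 OR 1 = 1
g4 = q AND g2 = 0 AND 1 = 0
g6 = g3 AND g4 = 1 AND 0 = 0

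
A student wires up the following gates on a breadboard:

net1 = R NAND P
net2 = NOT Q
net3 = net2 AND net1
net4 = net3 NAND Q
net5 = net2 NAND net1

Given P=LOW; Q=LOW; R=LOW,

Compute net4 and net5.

net4 = HIGH; net5 = LOW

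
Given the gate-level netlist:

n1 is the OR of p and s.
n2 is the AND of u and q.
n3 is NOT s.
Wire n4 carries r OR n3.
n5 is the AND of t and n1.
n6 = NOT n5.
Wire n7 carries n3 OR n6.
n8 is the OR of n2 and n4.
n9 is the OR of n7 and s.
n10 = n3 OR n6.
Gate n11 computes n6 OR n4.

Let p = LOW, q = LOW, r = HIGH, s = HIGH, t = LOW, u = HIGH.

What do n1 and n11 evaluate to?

n1 = p OR s = LOW OR HIGH = HIGH
n3 = NOT s = NOT HIGH = LOW
n4 = r OR n3 = HIGH OR LOW = HIGH
n5 = t AND n1 = LOW AND HIGH = LOW
n6 = NOT n5 = NOT LOW = HIGH
n11 = n6 OR n4 = HIGH OR HIGH = HIGH

n1 = HIGH, n11 = HIGH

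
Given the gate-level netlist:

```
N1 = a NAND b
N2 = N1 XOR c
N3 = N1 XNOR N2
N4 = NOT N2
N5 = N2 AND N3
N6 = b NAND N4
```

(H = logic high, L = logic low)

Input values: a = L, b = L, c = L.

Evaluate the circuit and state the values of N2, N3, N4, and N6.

N1 = a NAND b = L NAND L = H
N2 = N1 XOR c = H XOR L = H
N3 = N1 XNOR N2 = H XNOR H = H
N4 = NOT N2 = NOT H = L
N6 = b NAND N4 = L NAND L = H

N2 = H, N3 = H, N4 = L, N6 = H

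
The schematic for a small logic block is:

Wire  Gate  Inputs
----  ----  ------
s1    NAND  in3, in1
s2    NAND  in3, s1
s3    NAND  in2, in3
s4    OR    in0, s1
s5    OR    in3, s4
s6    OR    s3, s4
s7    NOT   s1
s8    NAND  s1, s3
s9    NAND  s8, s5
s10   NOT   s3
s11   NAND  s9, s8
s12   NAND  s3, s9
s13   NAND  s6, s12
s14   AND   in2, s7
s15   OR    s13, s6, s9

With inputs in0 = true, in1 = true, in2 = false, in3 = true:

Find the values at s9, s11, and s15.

s9 = false  s11 = true  s15 = true

s1 = in3 NAND in1 = true NAND true = false
s3 = in2 NAND in3 = false NAND true = true
s4 = in0 OR s1 = true OR false = true
s5 = in3 OR s4 = true OR true = true
s6 = s3 OR s4 = true OR true = true
s8 = s1 NAND s3 = false NAND true = true
s9 = s8 NAND s5 = true NAND true = false
s11 = s9 NAND s8 = false NAND true = true
s12 = s3 NAND s9 = true NAND false = true
s13 = s6 NAND s12 = true NAND true = false
s15 = s13 OR s6 OR s9 = false OR true OR false = true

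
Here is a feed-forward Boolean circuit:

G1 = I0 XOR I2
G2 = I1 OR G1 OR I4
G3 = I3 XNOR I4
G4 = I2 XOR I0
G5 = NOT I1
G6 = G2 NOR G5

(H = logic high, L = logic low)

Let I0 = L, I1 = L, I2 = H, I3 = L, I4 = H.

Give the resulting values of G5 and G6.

G5 = H  G6 = L

G1 = I0 XOR I2 = L XOR H = H
G2 = I1 OR G1 OR I4 = L OR H OR H = H
G5 = NOT I1 = NOT L = H
G6 = G2 NOR G5 = H NOR H = L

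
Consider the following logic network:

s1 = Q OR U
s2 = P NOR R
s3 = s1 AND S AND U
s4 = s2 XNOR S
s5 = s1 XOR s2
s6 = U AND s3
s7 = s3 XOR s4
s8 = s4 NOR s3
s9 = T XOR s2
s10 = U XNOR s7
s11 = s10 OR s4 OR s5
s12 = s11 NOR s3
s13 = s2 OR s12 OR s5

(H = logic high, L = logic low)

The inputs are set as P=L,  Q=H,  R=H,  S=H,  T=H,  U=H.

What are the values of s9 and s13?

s1 = Q OR U = H OR H = H
s2 = P NOR R = L NOR H = L
s3 = s1 AND S AND U = H AND H AND H = H
s4 = s2 XNOR S = L XNOR H = L
s5 = s1 XOR s2 = H XOR L = H
s7 = s3 XOR s4 = H XOR L = H
s9 = T XOR s2 = H XOR L = H
s10 = U XNOR s7 = H XNOR H = H
s11 = s10 OR s4 OR s5 = H OR L OR H = H
s12 = s11 NOR s3 = H NOR H = L
s13 = s2 OR s12 OR s5 = L OR L OR H = H

s9 = H  s13 = H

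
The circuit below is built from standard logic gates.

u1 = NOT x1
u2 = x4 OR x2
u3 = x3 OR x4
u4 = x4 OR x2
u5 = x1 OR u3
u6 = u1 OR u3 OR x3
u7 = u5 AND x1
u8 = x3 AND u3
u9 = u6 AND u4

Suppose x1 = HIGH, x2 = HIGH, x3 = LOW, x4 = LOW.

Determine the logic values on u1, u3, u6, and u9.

u1 = NOT x1 = NOT HIGH = LOW
u3 = x3 OR x4 = LOW OR LOW = LOW
u4 = x4 OR x2 = LOW OR HIGH = HIGH
u6 = u1 OR u3 OR x3 = LOW OR LOW OR LOW = LOW
u9 = u6 AND u4 = LOW AND HIGH = LOW

u1 = LOW  u3 = LOW  u6 = LOW  u9 = LOW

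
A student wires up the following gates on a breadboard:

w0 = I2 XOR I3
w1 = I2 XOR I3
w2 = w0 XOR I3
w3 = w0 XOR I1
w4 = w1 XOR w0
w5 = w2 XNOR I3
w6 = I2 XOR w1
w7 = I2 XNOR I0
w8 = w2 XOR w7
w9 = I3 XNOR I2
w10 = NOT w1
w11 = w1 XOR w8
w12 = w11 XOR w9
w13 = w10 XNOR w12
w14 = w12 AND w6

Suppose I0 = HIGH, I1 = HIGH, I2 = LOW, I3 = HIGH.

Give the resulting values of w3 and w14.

w3 = LOW; w14 = HIGH

w0 = I2 XOR I3 = LOW XOR HIGH = HIGH
w1 = I2 XOR I3 = LOW XOR HIGH = HIGH
w2 = w0 XOR I3 = HIGH XOR HIGH = LOW
w3 = w0 XOR I1 = HIGH XOR HIGH = LOW
w6 = I2 XOR w1 = LOW XOR HIGH = HIGH
w7 = I2 XNOR I0 = LOW XNOR HIGH = LOW
w8 = w2 XOR w7 = LOW XOR LOW = LOW
w9 = I3 XNOR I2 = HIGH XNOR LOW = LOW
w11 = w1 XOR w8 = HIGH XOR LOW = HIGH
w12 = w11 XOR w9 = HIGH XOR LOW = HIGH
w14 = w12 AND w6 = HIGH AND HIGH = HIGH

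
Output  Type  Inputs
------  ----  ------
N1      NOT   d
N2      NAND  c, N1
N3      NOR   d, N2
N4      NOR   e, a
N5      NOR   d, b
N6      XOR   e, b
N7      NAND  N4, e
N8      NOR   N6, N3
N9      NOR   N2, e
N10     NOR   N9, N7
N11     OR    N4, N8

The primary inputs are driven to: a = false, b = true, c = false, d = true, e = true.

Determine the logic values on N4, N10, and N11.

N1 = NOT d = NOT true = false
N2 = c NAND N1 = false NAND false = true
N3 = d NOR N2 = true NOR true = false
N4 = e NOR a = true NOR false = false
N6 = e XOR b = true XOR true = false
N7 = N4 NAND e = false NAND true = true
N8 = N6 NOR N3 = false NOR false = true
N9 = N2 NOR e = true NOR true = false
N10 = N9 NOR N7 = false NOR true = false
N11 = N4 OR N8 = false OR true = true

N4 = false; N10 = false; N11 = true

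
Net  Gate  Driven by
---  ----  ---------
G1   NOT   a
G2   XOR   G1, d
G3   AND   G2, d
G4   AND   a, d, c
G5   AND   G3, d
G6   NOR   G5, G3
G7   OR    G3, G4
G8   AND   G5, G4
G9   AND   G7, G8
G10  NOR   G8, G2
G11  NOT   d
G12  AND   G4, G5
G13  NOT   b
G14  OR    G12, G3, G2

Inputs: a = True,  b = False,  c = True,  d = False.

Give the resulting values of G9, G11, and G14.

G9 = False  G11 = True  G14 = False

G1 = NOT a = NOT True = False
G2 = G1 XOR d = False XOR False = False
G3 = G2 AND d = False AND False = False
G4 = a AND d AND c = True AND False AND True = False
G5 = G3 AND d = False AND False = False
G7 = G3 OR G4 = False OR False = False
G8 = G5 AND G4 = False AND False = False
G9 = G7 AND G8 = False AND False = False
G11 = NOT d = NOT False = True
G12 = G4 AND G5 = False AND False = False
G14 = G12 OR G3 OR G2 = False OR False OR False = False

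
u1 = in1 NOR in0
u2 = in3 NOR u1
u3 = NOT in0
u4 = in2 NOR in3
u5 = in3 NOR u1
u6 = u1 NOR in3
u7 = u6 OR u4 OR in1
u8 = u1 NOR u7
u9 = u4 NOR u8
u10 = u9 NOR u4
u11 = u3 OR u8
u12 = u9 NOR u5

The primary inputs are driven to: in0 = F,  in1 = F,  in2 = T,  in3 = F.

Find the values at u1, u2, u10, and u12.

u1 = in1 NOR in0 = F NOR F = T
u2 = in3 NOR u1 = F NOR T = F
u4 = in2 NOR in3 = T NOR F = F
u5 = in3 NOR u1 = F NOR T = F
u6 = u1 NOR in3 = T NOR F = F
u7 = u6 OR u4 OR in1 = F OR F OR F = F
u8 = u1 NOR u7 = T NOR F = F
u9 = u4 NOR u8 = F NOR F = T
u10 = u9 NOR u4 = T NOR F = F
u12 = u9 NOR u5 = T NOR F = F

u1 = T; u2 = F; u10 = F; u12 = F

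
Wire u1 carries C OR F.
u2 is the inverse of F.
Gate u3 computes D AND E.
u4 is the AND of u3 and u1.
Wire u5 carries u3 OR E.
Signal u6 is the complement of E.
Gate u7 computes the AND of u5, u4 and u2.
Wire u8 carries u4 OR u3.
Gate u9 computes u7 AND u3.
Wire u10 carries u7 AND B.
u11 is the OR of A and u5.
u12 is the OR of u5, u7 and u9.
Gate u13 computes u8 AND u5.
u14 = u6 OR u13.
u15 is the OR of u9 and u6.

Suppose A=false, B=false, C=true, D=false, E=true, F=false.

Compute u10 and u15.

u10 = false, u15 = false

u1 = C OR F = true OR false = true
u2 = NOT F = NOT false = true
u3 = D AND E = false AND true = false
u4 = u3 AND u1 = false AND true = false
u5 = u3 OR E = false OR true = true
u6 = NOT E = NOT true = false
u7 = u5 AND u4 AND u2 = true AND false AND true = false
u9 = u7 AND u3 = false AND false = false
u10 = u7 AND B = false AND false = false
u15 = u9 OR u6 = false OR false = false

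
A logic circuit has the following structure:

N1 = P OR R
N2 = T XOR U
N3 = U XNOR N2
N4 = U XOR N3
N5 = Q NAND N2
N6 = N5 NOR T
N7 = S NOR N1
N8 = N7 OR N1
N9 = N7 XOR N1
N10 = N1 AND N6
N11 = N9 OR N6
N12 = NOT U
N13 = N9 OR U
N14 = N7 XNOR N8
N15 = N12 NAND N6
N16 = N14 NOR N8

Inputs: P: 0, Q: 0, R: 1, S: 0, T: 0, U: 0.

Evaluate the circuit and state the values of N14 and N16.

N1 = P OR R = 0 OR 1 = 1
N7 = S NOR N1 = 0 NOR 1 = 0
N8 = N7 OR N1 = 0 OR 1 = 1
N14 = N7 XNOR N8 = 0 XNOR 1 = 0
N16 = N14 NOR N8 = 0 NOR 1 = 0

N14 = 0, N16 = 0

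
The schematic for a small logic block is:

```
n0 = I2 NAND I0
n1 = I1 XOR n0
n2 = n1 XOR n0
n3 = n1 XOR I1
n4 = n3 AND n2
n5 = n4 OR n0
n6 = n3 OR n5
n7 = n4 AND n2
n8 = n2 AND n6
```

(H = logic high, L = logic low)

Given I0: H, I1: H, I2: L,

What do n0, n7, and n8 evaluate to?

n0 = I2 NAND I0 = L NAND H = H
n1 = I1 XOR n0 = H XOR H = L
n2 = n1 XOR n0 = L XOR H = H
n3 = n1 XOR I1 = L XOR H = H
n4 = n3 AND n2 = H AND H = H
n5 = n4 OR n0 = H OR H = H
n6 = n3 OR n5 = H OR H = H
n7 = n4 AND n2 = H AND H = H
n8 = n2 AND n6 = H AND H = H

n0 = H  n7 = H  n8 = H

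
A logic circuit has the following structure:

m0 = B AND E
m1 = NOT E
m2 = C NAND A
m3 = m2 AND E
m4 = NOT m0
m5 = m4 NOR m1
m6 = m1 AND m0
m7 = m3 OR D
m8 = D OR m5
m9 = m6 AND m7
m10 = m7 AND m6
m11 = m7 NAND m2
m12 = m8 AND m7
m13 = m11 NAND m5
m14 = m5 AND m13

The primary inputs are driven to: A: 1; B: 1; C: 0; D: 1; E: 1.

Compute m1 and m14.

m0 = B AND E = 1 AND 1 = 1
m1 = NOT E = NOT 1 = 0
m2 = C NAND A = 0 NAND 1 = 1
m3 = m2 AND E = 1 AND 1 = 1
m4 = NOT m0 = NOT 1 = 0
m5 = m4 NOR m1 = 0 NOR 0 = 1
m7 = m3 OR D = 1 OR 1 = 1
m11 = m7 NAND m2 = 1 NAND 1 = 0
m13 = m11 NAND m5 = 0 NAND 1 = 1
m14 = m5 AND m13 = 1 AND 1 = 1

m1 = 0; m14 = 1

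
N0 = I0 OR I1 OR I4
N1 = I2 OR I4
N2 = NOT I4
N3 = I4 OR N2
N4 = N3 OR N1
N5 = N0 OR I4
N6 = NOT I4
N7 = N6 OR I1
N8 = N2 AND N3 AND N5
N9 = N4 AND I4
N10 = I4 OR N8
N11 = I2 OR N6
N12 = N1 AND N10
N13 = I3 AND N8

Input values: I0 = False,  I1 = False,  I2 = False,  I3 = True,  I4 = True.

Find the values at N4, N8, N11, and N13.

N4 = True; N8 = False; N11 = False; N13 = False

N0 = I0 OR I1 OR I4 = False OR False OR True = True
N1 = I2 OR I4 = False OR True = True
N2 = NOT I4 = NOT True = False
N3 = I4 OR N2 = True OR False = True
N4 = N3 OR N1 = True OR True = True
N5 = N0 OR I4 = True OR True = True
N6 = NOT I4 = NOT True = False
N8 = N2 AND N3 AND N5 = False AND True AND True = False
N11 = I2 OR N6 = False OR False = False
N13 = I3 AND N8 = True AND False = False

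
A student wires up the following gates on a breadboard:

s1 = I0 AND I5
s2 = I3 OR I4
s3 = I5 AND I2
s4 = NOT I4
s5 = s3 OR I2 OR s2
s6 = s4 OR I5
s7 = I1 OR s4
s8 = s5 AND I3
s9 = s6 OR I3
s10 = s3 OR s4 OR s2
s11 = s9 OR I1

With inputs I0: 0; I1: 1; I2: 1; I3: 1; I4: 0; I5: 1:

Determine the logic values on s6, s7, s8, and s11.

s6 = 1, s7 = 1, s8 = 1, s11 = 1

s2 = I3 OR I4 = 1 OR 0 = 1
s3 = I5 AND I2 = 1 AND 1 = 1
s4 = NOT I4 = NOT 0 = 1
s5 = s3 OR I2 OR s2 = 1 OR 1 OR 1 = 1
s6 = s4 OR I5 = 1 OR 1 = 1
s7 = I1 OR s4 = 1 OR 1 = 1
s8 = s5 AND I3 = 1 AND 1 = 1
s9 = s6 OR I3 = 1 OR 1 = 1
s11 = s9 OR I1 = 1 OR 1 = 1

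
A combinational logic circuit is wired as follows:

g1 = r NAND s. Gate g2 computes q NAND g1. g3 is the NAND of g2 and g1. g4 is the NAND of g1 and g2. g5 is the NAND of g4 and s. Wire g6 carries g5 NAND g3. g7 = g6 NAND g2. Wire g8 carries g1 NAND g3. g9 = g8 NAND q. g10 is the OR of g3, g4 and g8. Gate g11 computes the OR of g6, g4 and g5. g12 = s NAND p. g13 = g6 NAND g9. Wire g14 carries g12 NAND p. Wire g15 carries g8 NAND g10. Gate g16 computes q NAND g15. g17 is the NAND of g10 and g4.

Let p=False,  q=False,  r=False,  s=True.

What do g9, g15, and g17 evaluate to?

g9 = True  g15 = False  g17 = True

g1 = r NAND s = False NAND True = True
g2 = q NAND g1 = False NAND True = True
g3 = g2 NAND g1 = True NAND True = False
g4 = g1 NAND g2 = True NAND True = False
g8 = g1 NAND g3 = True NAND False = True
g9 = g8 NAND q = True NAND False = True
g10 = g3 OR g4 OR g8 = False OR False OR True = True
g15 = g8 NAND g10 = True NAND True = False
g17 = g10 NAND g4 = True NAND False = True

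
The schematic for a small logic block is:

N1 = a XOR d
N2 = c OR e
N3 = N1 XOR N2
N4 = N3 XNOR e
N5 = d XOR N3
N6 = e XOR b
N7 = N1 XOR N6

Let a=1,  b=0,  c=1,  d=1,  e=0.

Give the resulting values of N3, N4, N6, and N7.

N1 = a XOR d = 1 XOR 1 = 0
N2 = c OR e = 1 OR 0 = 1
N3 = N1 XOR N2 = 0 XOR 1 = 1
N4 = N3 XNOR e = 1 XNOR 0 = 0
N6 = e XOR b = 0 XOR 0 = 0
N7 = N1 XOR N6 = 0 XOR 0 = 0

N3 = 1  N4 = 0  N6 = 0  N7 = 0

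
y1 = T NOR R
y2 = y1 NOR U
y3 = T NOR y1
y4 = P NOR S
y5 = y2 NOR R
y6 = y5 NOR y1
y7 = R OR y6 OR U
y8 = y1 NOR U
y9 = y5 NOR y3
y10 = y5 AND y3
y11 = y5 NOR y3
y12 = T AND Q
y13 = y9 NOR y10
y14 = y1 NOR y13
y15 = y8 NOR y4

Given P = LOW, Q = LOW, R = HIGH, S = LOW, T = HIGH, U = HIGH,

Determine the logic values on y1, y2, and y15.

y1 = T NOR R = HIGH NOR HIGH = LOW
y2 = y1 NOR U = LOW NOR HIGH = LOW
y4 = P NOR S = LOW NOR LOW = HIGH
y8 = y1 NOR U = LOW NOR HIGH = LOW
y15 = y8 NOR y4 = LOW NOR HIGH = LOW

y1 = LOW; y2 = LOW; y15 = LOW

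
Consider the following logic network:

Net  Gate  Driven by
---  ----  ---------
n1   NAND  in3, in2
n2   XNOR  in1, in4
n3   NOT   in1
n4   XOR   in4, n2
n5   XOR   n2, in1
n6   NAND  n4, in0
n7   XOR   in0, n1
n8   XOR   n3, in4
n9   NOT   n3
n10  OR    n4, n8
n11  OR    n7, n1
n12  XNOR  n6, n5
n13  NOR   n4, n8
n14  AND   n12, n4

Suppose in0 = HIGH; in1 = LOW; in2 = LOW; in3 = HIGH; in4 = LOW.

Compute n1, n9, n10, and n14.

n1 = HIGH, n9 = LOW, n10 = HIGH, n14 = LOW

n1 = in3 NAND in2 = HIGH NAND LOW = HIGH
n2 = in1 XNOR in4 = LOW XNOR LOW = HIGH
n3 = NOT in1 = NOT LOW = HIGH
n4 = in4 XOR n2 = LOW XOR HIGH = HIGH
n5 = n2 XOR in1 = HIGH XOR LOW = HIGH
n6 = n4 NAND in0 = HIGH NAND HIGH = LOW
n8 = n3 XOR in4 = HIGH XOR LOW = HIGH
n9 = NOT n3 = NOT HIGH = LOW
n10 = n4 OR n8 = HIGH OR HIGH = HIGH
n12 = n6 XNOR n5 = LOW XNOR HIGH = LOW
n14 = n12 AND n4 = LOW AND HIGH = LOW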